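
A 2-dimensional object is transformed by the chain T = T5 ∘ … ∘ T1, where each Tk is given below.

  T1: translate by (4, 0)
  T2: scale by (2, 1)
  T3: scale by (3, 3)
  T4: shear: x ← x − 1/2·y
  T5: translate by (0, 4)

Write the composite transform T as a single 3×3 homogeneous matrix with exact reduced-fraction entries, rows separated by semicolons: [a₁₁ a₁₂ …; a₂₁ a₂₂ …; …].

T1 = [1 0 4; 0 1 0; 0 0 1]
T2·T1 = [2 0 8; 0 1 0; 0 0 1]
T3·…·T1 = [6 0 24; 0 3 0; 0 0 1]
T4·…·T1 = [6 -3/2 24; 0 3 0; 0 0 1]
T5·…·T1 = [6 -3/2 24; 0 3 4; 0 0 1]

T = [6 -3/2 24; 0 3 4; 0 0 1]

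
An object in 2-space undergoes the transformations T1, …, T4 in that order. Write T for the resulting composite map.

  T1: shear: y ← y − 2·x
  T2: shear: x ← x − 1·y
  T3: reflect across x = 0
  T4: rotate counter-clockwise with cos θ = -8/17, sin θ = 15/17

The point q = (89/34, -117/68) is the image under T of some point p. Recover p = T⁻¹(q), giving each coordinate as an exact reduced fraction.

T1 = [1 0 0; -2 1 0; 0 0 1]
T2·T1 = [3 -1 0; -2 1 0; 0 0 1]
T3·…·T1 = [-3 1 0; -2 1 0; 0 0 1]
T4·…·T1 = [54/17 -23/17 0; -29/17 7/17 0; 0 0 1]
det M = -1; M⁻¹ = [-7/17 -23/17 0; -29/17 -54/17 0; 0 0 1]
M⁻¹ · (89/34, -117/68)ᵀ = (5/4, 1)ᵀ

p = (5/4, 1)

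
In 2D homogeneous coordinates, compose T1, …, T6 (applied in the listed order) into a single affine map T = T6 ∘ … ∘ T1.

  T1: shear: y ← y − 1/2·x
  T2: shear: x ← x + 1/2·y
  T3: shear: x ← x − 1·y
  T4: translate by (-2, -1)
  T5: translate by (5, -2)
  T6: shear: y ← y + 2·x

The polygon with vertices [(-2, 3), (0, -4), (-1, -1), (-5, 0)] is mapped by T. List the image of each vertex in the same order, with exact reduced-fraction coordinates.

image vertices: (-1, -1), (5, 3), (9/4, 1), (-13/4, -7)

T1 shear: y ← y − 1/2·x: (-2, 3) → (-2, 4); (0, -4) → (0, -4); (-1, -1) → (-1, -1/2); (-5, 0) → (-5, 5/2)
T2 shear: x ← x + 1/2·y: (-2, 4) → (0, 4); (0, -4) → (-2, -4); (-1, -1/2) → (-5/4, -1/2); (-5, 5/2) → (-15/4, 5/2)
T3 shear: x ← x − 1·y: (0, 4) → (-4, 4); (-2, -4) → (2, -4); (-5/4, -1/2) → (-3/4, -1/2); (-15/4, 5/2) → (-25/4, 5/2)
T4 translate by (-2, -1): (-4, 4) → (-6, 3); (2, -4) → (0, -5); (-3/4, -1/2) → (-11/4, -3/2); (-25/4, 5/2) → (-33/4, 3/2)
T5 translate by (5, -2): (-6, 3) → (-1, 1); (0, -5) → (5, -7); (-11/4, -3/2) → (9/4, -7/2); (-33/4, 3/2) → (-13/4, -1/2)
T6 shear: y ← y + 2·x: (-1, 1) → (-1, -1); (5, -7) → (5, 3); (9/4, -7/2) → (9/4, 1); (-13/4, -1/2) → (-13/4, -7)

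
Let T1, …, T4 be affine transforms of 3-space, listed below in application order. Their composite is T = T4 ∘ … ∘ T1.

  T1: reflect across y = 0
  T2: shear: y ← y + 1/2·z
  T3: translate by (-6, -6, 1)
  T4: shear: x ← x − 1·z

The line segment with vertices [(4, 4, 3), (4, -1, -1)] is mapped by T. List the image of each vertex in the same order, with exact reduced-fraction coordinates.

T1 reflect across y = 0: (4, 4, 3) → (4, -4, 3); (4, -1, -1) → (4, 1, -1)
T2 shear: y ← y + 1/2·z: (4, -4, 3) → (4, -5/2, 3); (4, 1, -1) → (4, 1/2, -1)
T3 translate by (-6, -6, 1): (4, -5/2, 3) → (-2, -17/2, 4); (4, 1/2, -1) → (-2, -11/2, 0)
T4 shear: x ← x − 1·z: (-2, -17/2, 4) → (-6, -17/2, 4); (-2, -11/2, 0) → (-2, -11/2, 0)

image vertices: (-6, -17/2, 4), (-2, -11/2, 0)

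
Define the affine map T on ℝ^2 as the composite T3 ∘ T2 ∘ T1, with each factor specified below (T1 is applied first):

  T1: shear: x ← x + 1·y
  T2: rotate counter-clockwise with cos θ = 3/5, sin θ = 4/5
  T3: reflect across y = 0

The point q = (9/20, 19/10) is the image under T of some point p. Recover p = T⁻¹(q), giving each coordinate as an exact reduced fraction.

p = (1/4, -3/2)

T1 = [1 1 0; 0 1 0; 0 0 1]
T2·T1 = [3/5 -1/5 0; 4/5 7/5 0; 0 0 1]
T3·…·T1 = [3/5 -1/5 0; -4/5 -7/5 0; 0 0 1]
det M = -1; M⁻¹ = [7/5 -1/5 0; -4/5 -3/5 0; 0 0 1]
M⁻¹ · (9/20, 19/10)ᵀ = (1/4, -3/2)ᵀ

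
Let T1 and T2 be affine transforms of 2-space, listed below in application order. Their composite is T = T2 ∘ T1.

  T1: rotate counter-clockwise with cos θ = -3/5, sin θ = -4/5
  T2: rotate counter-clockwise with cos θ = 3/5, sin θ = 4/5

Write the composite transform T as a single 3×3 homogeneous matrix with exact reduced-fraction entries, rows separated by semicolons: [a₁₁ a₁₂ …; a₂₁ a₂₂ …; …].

T = [7/25 24/25 0; -24/25 7/25 0; 0 0 1]

T1 = [-3/5 4/5 0; -4/5 -3/5 0; 0 0 1]
T2·T1 = [7/25 24/25 0; -24/25 7/25 0; 0 0 1]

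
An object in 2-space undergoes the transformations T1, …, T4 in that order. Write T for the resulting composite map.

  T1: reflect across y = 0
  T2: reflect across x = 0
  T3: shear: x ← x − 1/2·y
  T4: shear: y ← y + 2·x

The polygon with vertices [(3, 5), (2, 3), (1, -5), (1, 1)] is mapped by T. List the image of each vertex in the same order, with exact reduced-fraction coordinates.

image vertices: (-1/2, -6), (-1/2, -4), (-7/2, -2), (-1/2, -2)

T1 reflect across y = 0: (3, 5) → (3, -5); (2, 3) → (2, -3); (1, -5) → (1, 5); (1, 1) → (1, -1)
T2 reflect across x = 0: (3, -5) → (-3, -5); (2, -3) → (-2, -3); (1, 5) → (-1, 5); (1, -1) → (-1, -1)
T3 shear: x ← x − 1/2·y: (-3, -5) → (-1/2, -5); (-2, -3) → (-1/2, -3); (-1, 5) → (-7/2, 5); (-1, -1) → (-1/2, -1)
T4 shear: y ← y + 2·x: (-1/2, -5) → (-1/2, -6); (-1/2, -3) → (-1/2, -4); (-7/2, 5) → (-7/2, -2); (-1/2, -1) → (-1/2, -2)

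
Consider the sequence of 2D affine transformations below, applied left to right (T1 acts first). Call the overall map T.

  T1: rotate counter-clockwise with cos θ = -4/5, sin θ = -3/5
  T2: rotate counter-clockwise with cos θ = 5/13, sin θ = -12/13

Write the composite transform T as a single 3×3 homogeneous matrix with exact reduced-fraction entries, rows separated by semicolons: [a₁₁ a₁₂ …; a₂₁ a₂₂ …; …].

T = [-56/65 -33/65 0; 33/65 -56/65 0; 0 0 1]

T1 = [-4/5 3/5 0; -3/5 -4/5 0; 0 0 1]
T2·T1 = [-56/65 -33/65 0; 33/65 -56/65 0; 0 0 1]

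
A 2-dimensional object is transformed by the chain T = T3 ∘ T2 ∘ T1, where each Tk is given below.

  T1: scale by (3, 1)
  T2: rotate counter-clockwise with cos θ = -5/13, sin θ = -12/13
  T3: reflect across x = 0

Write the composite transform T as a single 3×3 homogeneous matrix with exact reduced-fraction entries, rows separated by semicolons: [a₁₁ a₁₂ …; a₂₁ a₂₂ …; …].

T1 = [3 0 0; 0 1 0; 0 0 1]
T2·T1 = [-15/13 12/13 0; -36/13 -5/13 0; 0 0 1]
T3·…·T1 = [15/13 -12/13 0; -36/13 -5/13 0; 0 0 1]

T = [15/13 -12/13 0; -36/13 -5/13 0; 0 0 1]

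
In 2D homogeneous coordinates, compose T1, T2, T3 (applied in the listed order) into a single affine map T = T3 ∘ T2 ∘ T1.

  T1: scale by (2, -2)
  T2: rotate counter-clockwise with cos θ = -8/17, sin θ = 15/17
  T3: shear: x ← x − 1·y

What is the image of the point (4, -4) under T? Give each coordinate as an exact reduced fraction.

T(p) = (-240/17, 56/17)

T1 scale by (2, -2): (4, -4) → (8, 8)
T2 rotate counter-clockwise with cos θ = -8/17, sin θ = 15/17: (8, 8) → (-184/17, 56/17)
T3 shear: x ← x − 1·y: (-184/17, 56/17) → (-240/17, 56/17)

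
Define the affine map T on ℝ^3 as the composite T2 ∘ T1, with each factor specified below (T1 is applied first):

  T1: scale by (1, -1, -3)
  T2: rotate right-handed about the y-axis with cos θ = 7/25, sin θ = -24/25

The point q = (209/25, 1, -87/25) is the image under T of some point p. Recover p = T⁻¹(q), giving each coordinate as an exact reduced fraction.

T1 = [1 0 0 0; 0 -1 0 0; 0 0 -3 0; 0 0 0 1]
T2·T1 = [7/25 0 72/25 0; 0 -1 0 0; 24/25 0 -21/25 0; 0 0 0 1]
det M = 3; M⁻¹ = [7/25 0 24/25 0; 0 -1 0 0; 8/25 0 -7/75 0; 0 0 0 1]
M⁻¹ · (209/25, 1, -87/25)ᵀ = (-1, -1, 3)ᵀ

p = (-1, -1, 3)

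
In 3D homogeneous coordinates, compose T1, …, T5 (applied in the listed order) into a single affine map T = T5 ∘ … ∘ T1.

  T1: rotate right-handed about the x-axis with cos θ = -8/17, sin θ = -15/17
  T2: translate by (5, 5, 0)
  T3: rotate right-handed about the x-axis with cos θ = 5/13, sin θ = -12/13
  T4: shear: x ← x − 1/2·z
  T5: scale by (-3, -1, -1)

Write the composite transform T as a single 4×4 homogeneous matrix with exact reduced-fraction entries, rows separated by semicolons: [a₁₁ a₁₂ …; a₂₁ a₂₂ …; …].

T1 = [1 0 0 0; 0 -8/17 15/17 0; 0 -15/17 -8/17 0; 0 0 0 1]
T2·T1 = [1 0 0 5; 0 -8/17 15/17 5; 0 -15/17 -8/17 0; 0 0 0 1]
T3·…·T1 = [1 0 0 5; 0 -220/221 -21/221 25/13; 0 21/221 -220/221 -60/13; 0 0 0 1]
T4·…·T1 = [1 -21/442 110/221 95/13; 0 -220/221 -21/221 25/13; 0 21/221 -220/221 -60/13; 0 0 0 1]
T5·…·T1 = [-3 63/442 -330/221 -285/13; 0 220/221 21/221 -25/13; 0 -21/221 220/221 60/13; 0 0 0 1]

T = [-3 63/442 -330/221 -285/13; 0 220/221 21/221 -25/13; 0 -21/221 220/221 60/13; 0 0 0 1]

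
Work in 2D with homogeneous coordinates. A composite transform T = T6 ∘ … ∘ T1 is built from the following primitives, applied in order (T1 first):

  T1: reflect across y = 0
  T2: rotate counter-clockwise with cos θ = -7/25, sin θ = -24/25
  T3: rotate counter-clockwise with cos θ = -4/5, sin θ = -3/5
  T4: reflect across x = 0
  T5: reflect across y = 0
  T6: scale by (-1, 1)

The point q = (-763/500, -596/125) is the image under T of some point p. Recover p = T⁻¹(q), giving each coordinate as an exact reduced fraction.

p = (5, 1/4)

T1 = [1 0 0; 0 -1 0; 0 0 1]
T2·T1 = [-7/25 -24/25 0; -24/25 7/25 0; 0 0 1]
T3·…·T1 = [-44/125 117/125 0; 117/125 44/125 0; 0 0 1]
T4·…·T1 = [44/125 -117/125 0; 117/125 44/125 0; 0 0 1]
T5·…·T1 = [44/125 -117/125 0; -117/125 -44/125 0; 0 0 1]
T6·…·T1 = [-44/125 117/125 0; -117/125 -44/125 0; 0 0 1]
det M = 1; M⁻¹ = [-44/125 -117/125 0; 117/125 -44/125 0; 0 0 1]
M⁻¹ · (-763/500, -596/125)ᵀ = (5, 1/4)ᵀ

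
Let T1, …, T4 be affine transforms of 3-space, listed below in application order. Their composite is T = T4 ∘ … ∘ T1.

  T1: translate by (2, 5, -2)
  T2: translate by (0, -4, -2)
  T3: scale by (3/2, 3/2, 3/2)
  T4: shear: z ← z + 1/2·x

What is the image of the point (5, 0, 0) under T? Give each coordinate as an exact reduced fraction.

T1 translate by (2, 5, -2): (5, 0, 0) → (7, 5, -2)
T2 translate by (0, -4, -2): (7, 5, -2) → (7, 1, -4)
T3 scale by (3/2, 3/2, 3/2): (7, 1, -4) → (21/2, 3/2, -6)
T4 shear: z ← z + 1/2·x: (21/2, 3/2, -6) → (21/2, 3/2, -3/4)

T(p) = (21/2, 3/2, -3/4)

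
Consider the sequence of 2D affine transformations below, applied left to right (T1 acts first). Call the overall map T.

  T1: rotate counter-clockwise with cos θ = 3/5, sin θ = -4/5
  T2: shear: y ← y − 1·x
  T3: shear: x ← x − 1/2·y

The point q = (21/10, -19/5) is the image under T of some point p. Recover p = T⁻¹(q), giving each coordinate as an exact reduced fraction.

p = (3, -2)

T1 = [3/5 4/5 0; -4/5 3/5 0; 0 0 1]
T2·T1 = [3/5 4/5 0; -7/5 -1/5 0; 0 0 1]
T3·…·T1 = [13/10 9/10 0; -7/5 -1/5 0; 0 0 1]
det M = 1; M⁻¹ = [-1/5 -9/10 0; 7/5 13/10 0; 0 0 1]
M⁻¹ · (21/10, -19/5)ᵀ = (3, -2)ᵀ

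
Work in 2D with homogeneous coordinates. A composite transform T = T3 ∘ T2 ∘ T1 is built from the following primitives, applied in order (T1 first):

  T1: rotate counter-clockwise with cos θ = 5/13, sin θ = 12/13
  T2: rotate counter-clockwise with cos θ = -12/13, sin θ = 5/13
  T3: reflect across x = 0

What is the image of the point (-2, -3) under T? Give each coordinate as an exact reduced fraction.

T1 rotate counter-clockwise with cos θ = 5/13, sin θ = 12/13: (-2, -3) → (2, -3)
T2 rotate counter-clockwise with cos θ = -12/13, sin θ = 5/13: (2, -3) → (-9/13, 46/13)
T3 reflect across x = 0: (-9/13, 46/13) → (9/13, 46/13)

T(p) = (9/13, 46/13)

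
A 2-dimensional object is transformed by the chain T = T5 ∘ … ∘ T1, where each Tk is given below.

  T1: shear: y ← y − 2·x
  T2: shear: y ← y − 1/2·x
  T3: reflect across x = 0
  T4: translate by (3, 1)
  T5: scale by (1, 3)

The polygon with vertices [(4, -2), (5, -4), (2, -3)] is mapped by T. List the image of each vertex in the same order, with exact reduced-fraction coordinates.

T1 shear: y ← y − 2·x: (4, -2) → (4, -10); (5, -4) → (5, -14); (2, -3) → (2, -7)
T2 shear: y ← y − 1/2·x: (4, -10) → (4, -12); (5, -14) → (5, -33/2); (2, -7) → (2, -8)
T3 reflect across x = 0: (4, -12) → (-4, -12); (5, -33/2) → (-5, -33/2); (2, -8) → (-2, -8)
T4 translate by (3, 1): (-4, -12) → (-1, -11); (-5, -33/2) → (-2, -31/2); (-2, -8) → (1, -7)
T5 scale by (1, 3): (-1, -11) → (-1, -33); (-2, -31/2) → (-2, -93/2); (1, -7) → (1, -21)

image vertices: (-1, -33), (-2, -93/2), (1, -21)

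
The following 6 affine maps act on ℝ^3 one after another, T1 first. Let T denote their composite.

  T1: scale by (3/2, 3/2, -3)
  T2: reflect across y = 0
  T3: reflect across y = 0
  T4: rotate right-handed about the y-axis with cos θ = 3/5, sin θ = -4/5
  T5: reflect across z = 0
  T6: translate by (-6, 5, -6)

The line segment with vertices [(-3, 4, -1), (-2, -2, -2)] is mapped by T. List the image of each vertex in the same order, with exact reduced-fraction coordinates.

image vertices: (-111/10, 11, -21/5), (-63/5, 2, -36/5)

T1 scale by (3/2, 3/2, -3): (-3, 4, -1) → (-9/2, 6, 3); (-2, -2, -2) → (-3, -3, 6)
T2 reflect across y = 0: (-9/2, 6, 3) → (-9/2, -6, 3); (-3, -3, 6) → (-3, 3, 6)
T3 reflect across y = 0: (-9/2, -6, 3) → (-9/2, 6, 3); (-3, 3, 6) → (-3, -3, 6)
T4 rotate right-handed about the y-axis with cos θ = 3/5, sin θ = -4/5: (-9/2, 6, 3) → (-51/10, 6, -9/5); (-3, -3, 6) → (-33/5, -3, 6/5)
T5 reflect across z = 0: (-51/10, 6, -9/5) → (-51/10, 6, 9/5); (-33/5, -3, 6/5) → (-33/5, -3, -6/5)
T6 translate by (-6, 5, -6): (-51/10, 6, 9/5) → (-111/10, 11, -21/5); (-33/5, -3, -6/5) → (-63/5, 2, -36/5)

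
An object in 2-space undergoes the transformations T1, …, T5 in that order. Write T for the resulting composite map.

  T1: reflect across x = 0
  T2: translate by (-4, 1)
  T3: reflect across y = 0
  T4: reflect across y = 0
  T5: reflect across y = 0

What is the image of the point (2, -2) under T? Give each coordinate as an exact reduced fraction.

T1 reflect across x = 0: (2, -2) → (-2, -2)
T2 translate by (-4, 1): (-2, -2) → (-6, -1)
T3 reflect across y = 0: (-6, -1) → (-6, 1)
T4 reflect across y = 0: (-6, 1) → (-6, -1)
T5 reflect across y = 0: (-6, -1) → (-6, 1)

T(p) = (-6, 1)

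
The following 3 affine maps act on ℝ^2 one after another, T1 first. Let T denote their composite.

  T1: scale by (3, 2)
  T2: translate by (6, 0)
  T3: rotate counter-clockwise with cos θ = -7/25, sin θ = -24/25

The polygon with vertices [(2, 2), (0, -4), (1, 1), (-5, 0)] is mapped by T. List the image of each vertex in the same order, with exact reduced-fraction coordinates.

T1 scale by (3, 2): (2, 2) → (6, 4); (0, -4) → (0, -8); (1, 1) → (3, 2); (-5, 0) → (-15, 0)
T2 translate by (6, 0): (6, 4) → (12, 4); (0, -8) → (6, -8); (3, 2) → (9, 2); (-15, 0) → (-9, 0)
T3 rotate counter-clockwise with cos θ = -7/25, sin θ = -24/25: (12, 4) → (12/25, -316/25); (6, -8) → (-234/25, -88/25); (9, 2) → (-3/5, -46/5); (-9, 0) → (63/25, 216/25)

image vertices: (12/25, -316/25), (-234/25, -88/25), (-3/5, -46/5), (63/25, 216/25)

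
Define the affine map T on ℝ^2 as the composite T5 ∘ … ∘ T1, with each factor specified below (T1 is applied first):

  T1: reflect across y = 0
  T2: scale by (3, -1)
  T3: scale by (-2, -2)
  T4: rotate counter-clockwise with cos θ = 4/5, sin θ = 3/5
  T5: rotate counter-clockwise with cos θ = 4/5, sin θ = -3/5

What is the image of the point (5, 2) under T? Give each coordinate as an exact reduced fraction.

T(p) = (-30, -4)

T1 reflect across y = 0: (5, 2) → (5, -2)
T2 scale by (3, -1): (5, -2) → (15, 2)
T3 scale by (-2, -2): (15, 2) → (-30, -4)
T4 rotate counter-clockwise with cos θ = 4/5, sin θ = 3/5: (-30, -4) → (-108/5, -106/5)
T5 rotate counter-clockwise with cos θ = 4/5, sin θ = -3/5: (-108/5, -106/5) → (-30, -4)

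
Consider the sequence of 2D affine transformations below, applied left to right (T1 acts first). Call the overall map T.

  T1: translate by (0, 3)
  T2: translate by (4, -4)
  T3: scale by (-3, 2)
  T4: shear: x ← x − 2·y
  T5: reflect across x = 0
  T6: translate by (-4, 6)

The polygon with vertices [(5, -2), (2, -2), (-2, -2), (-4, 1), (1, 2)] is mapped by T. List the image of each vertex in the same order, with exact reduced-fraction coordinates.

T1 translate by (0, 3): (5, -2) → (5, 1); (2, -2) → (2, 1); (-2, -2) → (-2, 1); (-4, 1) → (-4, 4); (1, 2) → (1, 5)
T2 translate by (4, -4): (5, 1) → (9, -3); (2, 1) → (6, -3); (-2, 1) → (2, -3); (-4, 4) → (0, 0); (1, 5) → (5, 1)
T3 scale by (-3, 2): (9, -3) → (-27, -6); (6, -3) → (-18, -6); (2, -3) → (-6, -6); (0, 0) → (0, 0); (5, 1) → (-15, 2)
T4 shear: x ← x − 2·y: (-27, -6) → (-15, -6); (-18, -6) → (-6, -6); (-6, -6) → (6, -6); (0, 0) → (0, 0); (-15, 2) → (-19, 2)
T5 reflect across x = 0: (-15, -6) → (15, -6); (-6, -6) → (6, -6); (6, -6) → (-6, -6); (0, 0) → (0, 0); (-19, 2) → (19, 2)
T6 translate by (-4, 6): (15, -6) → (11, 0); (6, -6) → (2, 0); (-6, -6) → (-10, 0); (0, 0) → (-4, 6); (19, 2) → (15, 8)

image vertices: (11, 0), (2, 0), (-10, 0), (-4, 6), (15, 8)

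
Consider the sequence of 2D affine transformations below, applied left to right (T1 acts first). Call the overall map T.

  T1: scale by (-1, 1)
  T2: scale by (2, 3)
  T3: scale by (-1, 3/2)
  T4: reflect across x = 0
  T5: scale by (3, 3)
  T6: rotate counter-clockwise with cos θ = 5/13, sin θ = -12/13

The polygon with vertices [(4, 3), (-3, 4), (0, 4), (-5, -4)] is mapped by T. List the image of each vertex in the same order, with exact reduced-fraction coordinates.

image vertices: (366/13, 981/26), (738/13, 54/13), (648/13, 270/13), (-498/13, -630/13)

T1 scale by (-1, 1): (4, 3) → (-4, 3); (-3, 4) → (3, 4); (0, 4) → (0, 4); (-5, -4) → (5, -4)
T2 scale by (2, 3): (-4, 3) → (-8, 9); (3, 4) → (6, 12); (0, 4) → (0, 12); (5, -4) → (10, -12)
T3 scale by (-1, 3/2): (-8, 9) → (8, 27/2); (6, 12) → (-6, 18); (0, 12) → (0, 18); (10, -12) → (-10, -18)
T4 reflect across x = 0: (8, 27/2) → (-8, 27/2); (-6, 18) → (6, 18); (0, 18) → (0, 18); (-10, -18) → (10, -18)
T5 scale by (3, 3): (-8, 27/2) → (-24, 81/2); (6, 18) → (18, 54); (0, 18) → (0, 54); (10, -18) → (30, -54)
T6 rotate counter-clockwise with cos θ = 5/13, sin θ = -12/13: (-24, 81/2) → (366/13, 981/26); (18, 54) → (738/13, 54/13); (0, 54) → (648/13, 270/13); (30, -54) → (-498/13, -630/13)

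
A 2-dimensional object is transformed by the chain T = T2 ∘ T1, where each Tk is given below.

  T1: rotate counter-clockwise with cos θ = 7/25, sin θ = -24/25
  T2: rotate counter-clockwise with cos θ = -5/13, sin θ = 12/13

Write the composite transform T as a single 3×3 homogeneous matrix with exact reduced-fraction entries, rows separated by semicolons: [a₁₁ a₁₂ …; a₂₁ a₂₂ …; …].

T = [253/325 -204/325 0; 204/325 253/325 0; 0 0 1]

T1 = [7/25 24/25 0; -24/25 7/25 0; 0 0 1]
T2·T1 = [253/325 -204/325 0; 204/325 253/325 0; 0 0 1]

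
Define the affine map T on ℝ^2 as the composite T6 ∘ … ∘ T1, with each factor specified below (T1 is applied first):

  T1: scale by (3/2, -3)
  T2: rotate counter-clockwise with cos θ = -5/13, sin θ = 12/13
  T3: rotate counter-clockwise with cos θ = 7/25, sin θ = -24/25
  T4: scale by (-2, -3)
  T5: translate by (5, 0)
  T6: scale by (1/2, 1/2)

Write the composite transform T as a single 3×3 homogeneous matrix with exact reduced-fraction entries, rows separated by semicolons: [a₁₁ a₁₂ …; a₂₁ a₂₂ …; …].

T1 = [3/2 0 0; 0 -3 0; 0 0 1]
T2·T1 = [-15/26 36/13 0; 18/13 15/13 0; 0 0 1]
T3·…·T1 = [759/650 612/325 0; 306/325 -759/325 0; 0 0 1]
T4·…·T1 = [-759/325 -1224/325 0; -918/325 2277/325 0; 0 0 1]
T5·…·T1 = [-759/325 -1224/325 5; -918/325 2277/325 0; 0 0 1]
T6·…·T1 = [-759/650 -612/325 5/2; -459/325 2277/650 0; 0 0 1]

T = [-759/650 -612/325 5/2; -459/325 2277/650 0; 0 0 1]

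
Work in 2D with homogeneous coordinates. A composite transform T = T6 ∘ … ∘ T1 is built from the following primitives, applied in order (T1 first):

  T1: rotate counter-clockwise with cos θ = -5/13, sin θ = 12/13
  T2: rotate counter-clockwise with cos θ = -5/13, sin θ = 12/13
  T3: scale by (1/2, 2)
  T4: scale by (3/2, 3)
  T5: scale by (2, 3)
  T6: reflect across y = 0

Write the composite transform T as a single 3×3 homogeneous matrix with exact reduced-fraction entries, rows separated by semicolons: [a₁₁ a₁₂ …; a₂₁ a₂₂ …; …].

T = [-357/338 180/169 0; 2160/169 2142/169 0; 0 0 1]

T1 = [-5/13 -12/13 0; 12/13 -5/13 0; 0 0 1]
T2·T1 = [-119/169 120/169 0; -120/169 -119/169 0; 0 0 1]
T3·…·T1 = [-119/338 60/169 0; -240/169 -238/169 0; 0 0 1]
T4·…·T1 = [-357/676 90/169 0; -720/169 -714/169 0; 0 0 1]
T5·…·T1 = [-357/338 180/169 0; -2160/169 -2142/169 0; 0 0 1]
T6·…·T1 = [-357/338 180/169 0; 2160/169 2142/169 0; 0 0 1]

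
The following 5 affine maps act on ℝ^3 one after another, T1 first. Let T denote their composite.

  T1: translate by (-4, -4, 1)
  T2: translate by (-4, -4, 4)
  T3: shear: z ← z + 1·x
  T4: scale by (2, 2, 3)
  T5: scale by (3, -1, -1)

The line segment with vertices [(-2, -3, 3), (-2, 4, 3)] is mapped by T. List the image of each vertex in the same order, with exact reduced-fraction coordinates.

image vertices: (-60, 22, 6), (-60, 8, 6)

T1 translate by (-4, -4, 1): (-2, -3, 3) → (-6, -7, 4); (-2, 4, 3) → (-6, 0, 4)
T2 translate by (-4, -4, 4): (-6, -7, 4) → (-10, -11, 8); (-6, 0, 4) → (-10, -4, 8)
T3 shear: z ← z + 1·x: (-10, -11, 8) → (-10, -11, -2); (-10, -4, 8) → (-10, -4, -2)
T4 scale by (2, 2, 3): (-10, -11, -2) → (-20, -22, -6); (-10, -4, -2) → (-20, -8, -6)
T5 scale by (3, -1, -1): (-20, -22, -6) → (-60, 22, 6); (-20, -8, -6) → (-60, 8, 6)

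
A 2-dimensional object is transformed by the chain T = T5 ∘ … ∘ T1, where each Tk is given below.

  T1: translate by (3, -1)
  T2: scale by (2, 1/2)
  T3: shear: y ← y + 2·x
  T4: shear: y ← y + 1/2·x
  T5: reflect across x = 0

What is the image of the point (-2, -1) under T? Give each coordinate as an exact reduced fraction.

T(p) = (-2, 4)

T1 translate by (3, -1): (-2, -1) → (1, -2)
T2 scale by (2, 1/2): (1, -2) → (2, -1)
T3 shear: y ← y + 2·x: (2, -1) → (2, 3)
T4 shear: y ← y + 1/2·x: (2, 3) → (2, 4)
T5 reflect across x = 0: (2, 4) → (-2, 4)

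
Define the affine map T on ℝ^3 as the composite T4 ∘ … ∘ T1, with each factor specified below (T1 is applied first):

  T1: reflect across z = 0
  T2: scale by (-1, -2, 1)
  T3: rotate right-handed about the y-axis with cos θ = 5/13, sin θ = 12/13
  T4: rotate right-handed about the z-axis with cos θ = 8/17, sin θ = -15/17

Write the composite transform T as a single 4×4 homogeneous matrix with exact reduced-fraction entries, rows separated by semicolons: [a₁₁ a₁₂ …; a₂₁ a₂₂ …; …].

T1 = [1 0 0 0; 0 1 0 0; 0 0 -1 0; 0 0 0 1]
T2·T1 = [-1 0 0 0; 0 -2 0 0; 0 0 -1 0; 0 0 0 1]
T3·…·T1 = [-5/13 0 -12/13 0; 0 -2 0 0; 12/13 0 -5/13 0; 0 0 0 1]
T4·…·T1 = [-40/221 -30/17 -96/221 0; 75/221 -16/17 180/221 0; 12/13 0 -5/13 0; 0 0 0 1]

T = [-40/221 -30/17 -96/221 0; 75/221 -16/17 180/221 0; 12/13 0 -5/13 0; 0 0 0 1]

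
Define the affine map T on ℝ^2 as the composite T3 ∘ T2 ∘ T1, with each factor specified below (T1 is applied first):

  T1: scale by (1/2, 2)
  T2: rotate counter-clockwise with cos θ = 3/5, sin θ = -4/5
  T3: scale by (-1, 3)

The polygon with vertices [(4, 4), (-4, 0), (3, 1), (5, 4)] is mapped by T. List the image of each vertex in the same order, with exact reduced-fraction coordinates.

image vertices: (-38/5, 48/5), (6/5, 24/5), (-5/2, 0), (-79/10, 42/5)

T1 scale by (1/2, 2): (4, 4) → (2, 8); (-4, 0) → (-2, 0); (3, 1) → (3/2, 2); (5, 4) → (5/2, 8)
T2 rotate counter-clockwise with cos θ = 3/5, sin θ = -4/5: (2, 8) → (38/5, 16/5); (-2, 0) → (-6/5, 8/5); (3/2, 2) → (5/2, 0); (5/2, 8) → (79/10, 14/5)
T3 scale by (-1, 3): (38/5, 16/5) → (-38/5, 48/5); (-6/5, 8/5) → (6/5, 24/5); (5/2, 0) → (-5/2, 0); (79/10, 14/5) → (-79/10, 42/5)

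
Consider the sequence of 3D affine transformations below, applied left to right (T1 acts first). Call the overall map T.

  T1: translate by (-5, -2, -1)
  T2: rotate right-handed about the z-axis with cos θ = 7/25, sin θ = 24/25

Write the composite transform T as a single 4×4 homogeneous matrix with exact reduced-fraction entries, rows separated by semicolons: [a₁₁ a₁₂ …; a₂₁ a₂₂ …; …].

T1 = [1 0 0 -5; 0 1 0 -2; 0 0 1 -1; 0 0 0 1]
T2·T1 = [7/25 -24/25 0 13/25; 24/25 7/25 0 -134/25; 0 0 1 -1; 0 0 0 1]

T = [7/25 -24/25 0 13/25; 24/25 7/25 0 -134/25; 0 0 1 -1; 0 0 0 1]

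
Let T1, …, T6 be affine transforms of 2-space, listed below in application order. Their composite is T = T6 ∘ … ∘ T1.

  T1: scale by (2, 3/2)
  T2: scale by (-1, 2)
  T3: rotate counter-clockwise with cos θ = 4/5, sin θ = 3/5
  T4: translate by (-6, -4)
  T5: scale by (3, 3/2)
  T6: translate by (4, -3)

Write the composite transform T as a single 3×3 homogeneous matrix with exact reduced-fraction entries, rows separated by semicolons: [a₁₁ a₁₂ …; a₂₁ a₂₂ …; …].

T1 = [2 0 0; 0 3/2 0; 0 0 1]
T2·T1 = [-2 0 0; 0 3 0; 0 0 1]
T3·…·T1 = [-8/5 -9/5 0; -6/5 12/5 0; 0 0 1]
T4·…·T1 = [-8/5 -9/5 -6; -6/5 12/5 -4; 0 0 1]
T5·…·T1 = [-24/5 -27/5 -18; -9/5 18/5 -6; 0 0 1]
T6·…·T1 = [-24/5 -27/5 -14; -9/5 18/5 -9; 0 0 1]

T = [-24/5 -27/5 -14; -9/5 18/5 -9; 0 0 1]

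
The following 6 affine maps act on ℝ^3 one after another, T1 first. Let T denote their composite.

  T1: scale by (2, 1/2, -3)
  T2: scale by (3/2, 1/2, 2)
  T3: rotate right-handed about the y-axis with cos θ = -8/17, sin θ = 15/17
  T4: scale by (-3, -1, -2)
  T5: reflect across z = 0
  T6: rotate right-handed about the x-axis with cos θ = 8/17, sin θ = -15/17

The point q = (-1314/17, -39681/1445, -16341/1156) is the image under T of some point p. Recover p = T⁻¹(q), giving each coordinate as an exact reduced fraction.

p = (1/2, 9/5, -5)

T1 = [2 0 0 0; 0 1/2 0 0; 0 0 -3 0; 0 0 0 1]
T2·T1 = [3 0 0 0; 0 1/4 0 0; 0 0 -6 0; 0 0 0 1]
T3·…·T1 = [-24/17 0 -90/17 0; 0 1/4 0 0; -45/17 0 48/17 0; 0 0 0 1]
T4·…·T1 = [72/17 0 270/17 0; 0 -1/4 0 0; 90/17 0 -96/17 0; 0 0 0 1]
T5·…·T1 = [72/17 0 270/17 0; 0 -1/4 0 0; -90/17 0 96/17 0; 0 0 0 1]
T6·…·T1 = [72/17 0 270/17 0; -1350/289 -2/17 1440/289 0; -720/289 15/68 768/289 0; 0 0 0 1]
det M = -27; M⁻¹ = [8/153 -75/578 -20/289 0; 0 -32/17 60/17 0; 5/102 10/289 16/867 0; 0 0 0 1]
M⁻¹ · (-1314/17, -39681/1445, -16341/1156)ᵀ = (1/2, 9/5, -5)ᵀ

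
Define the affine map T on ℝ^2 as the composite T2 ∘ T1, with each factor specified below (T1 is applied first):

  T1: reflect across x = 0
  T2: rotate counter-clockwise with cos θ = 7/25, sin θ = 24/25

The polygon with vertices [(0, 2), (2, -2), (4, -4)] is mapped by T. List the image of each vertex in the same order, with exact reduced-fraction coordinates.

image vertices: (-48/25, 14/25), (34/25, -62/25), (68/25, -124/25)

T1 reflect across x = 0: (0, 2) → (0, 2); (2, -2) → (-2, -2); (4, -4) → (-4, -4)
T2 rotate counter-clockwise with cos θ = 7/25, sin θ = 24/25: (0, 2) → (-48/25, 14/25); (-2, -2) → (34/25, -62/25); (-4, -4) → (68/25, -124/25)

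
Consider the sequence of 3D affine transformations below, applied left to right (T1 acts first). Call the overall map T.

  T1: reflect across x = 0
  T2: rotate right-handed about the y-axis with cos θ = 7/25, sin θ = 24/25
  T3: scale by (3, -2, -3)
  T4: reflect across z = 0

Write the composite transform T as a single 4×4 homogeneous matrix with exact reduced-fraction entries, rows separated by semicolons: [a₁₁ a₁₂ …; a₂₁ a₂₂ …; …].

T1 = [-1 0 0 0; 0 1 0 0; 0 0 1 0; 0 0 0 1]
T2·T1 = [-7/25 0 24/25 0; 0 1 0 0; 24/25 0 7/25 0; 0 0 0 1]
T3·…·T1 = [-21/25 0 72/25 0; 0 -2 0 0; -72/25 0 -21/25 0; 0 0 0 1]
T4·…·T1 = [-21/25 0 72/25 0; 0 -2 0 0; 72/25 0 21/25 0; 0 0 0 1]

T = [-21/25 0 72/25 0; 0 -2 0 0; 72/25 0 21/25 0; 0 0 0 1]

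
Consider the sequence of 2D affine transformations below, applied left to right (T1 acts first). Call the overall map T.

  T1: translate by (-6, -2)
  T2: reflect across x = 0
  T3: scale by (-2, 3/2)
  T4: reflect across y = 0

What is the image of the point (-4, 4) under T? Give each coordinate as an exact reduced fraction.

T1 translate by (-6, -2): (-4, 4) → (-10, 2)
T2 reflect across x = 0: (-10, 2) → (10, 2)
T3 scale by (-2, 3/2): (10, 2) → (-20, 3)
T4 reflect across y = 0: (-20, 3) → (-20, -3)

T(p) = (-20, -3)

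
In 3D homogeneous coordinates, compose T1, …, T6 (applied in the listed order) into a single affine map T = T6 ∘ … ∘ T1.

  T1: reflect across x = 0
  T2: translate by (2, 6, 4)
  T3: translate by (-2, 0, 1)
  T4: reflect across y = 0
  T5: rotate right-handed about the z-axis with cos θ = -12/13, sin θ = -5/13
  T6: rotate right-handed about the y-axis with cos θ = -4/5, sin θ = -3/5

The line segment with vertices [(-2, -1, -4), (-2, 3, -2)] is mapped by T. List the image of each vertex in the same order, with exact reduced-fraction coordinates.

image vertices: (157/65, 50/13, -199/65), (159/65, 98/13, -363/65)

T1 reflect across x = 0: (-2, -1, -4) → (2, -1, -4); (-2, 3, -2) → (2, 3, -2)
T2 translate by (2, 6, 4): (2, -1, -4) → (4, 5, 0); (2, 3, -2) → (4, 9, 2)
T3 translate by (-2, 0, 1): (4, 5, 0) → (2, 5, 1); (4, 9, 2) → (2, 9, 3)
T4 reflect across y = 0: (2, 5, 1) → (2, -5, 1); (2, 9, 3) → (2, -9, 3)
T5 rotate right-handed about the z-axis with cos θ = -12/13, sin θ = -5/13: (2, -5, 1) → (-49/13, 50/13, 1); (2, -9, 3) → (-69/13, 98/13, 3)
T6 rotate right-handed about the y-axis with cos θ = -4/5, sin θ = -3/5: (-49/13, 50/13, 1) → (157/65, 50/13, -199/65); (-69/13, 98/13, 3) → (159/65, 98/13, -363/65)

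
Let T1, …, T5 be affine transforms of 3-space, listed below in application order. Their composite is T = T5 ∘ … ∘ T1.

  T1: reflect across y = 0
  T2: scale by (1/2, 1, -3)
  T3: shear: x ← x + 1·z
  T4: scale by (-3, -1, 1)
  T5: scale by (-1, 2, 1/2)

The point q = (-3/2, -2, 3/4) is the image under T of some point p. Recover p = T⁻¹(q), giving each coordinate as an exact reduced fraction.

p = (-4, -1, -1/2)

T1 = [1 0 0 0; 0 -1 0 0; 0 0 1 0; 0 0 0 1]
T2·T1 = [1/2 0 0 0; 0 -1 0 0; 0 0 -3 0; 0 0 0 1]
T3·…·T1 = [1/2 0 -3 0; 0 -1 0 0; 0 0 -3 0; 0 0 0 1]
T4·…·T1 = [-3/2 0 9 0; 0 1 0 0; 0 0 -3 0; 0 0 0 1]
T5·…·T1 = [3/2 0 -9 0; 0 2 0 0; 0 0 -3/2 0; 0 0 0 1]
det M = -9/2; M⁻¹ = [2/3 0 -4 0; 0 1/2 0 0; 0 0 -2/3 0; 0 0 0 1]
M⁻¹ · (-3/2, -2, 3/4)ᵀ = (-4, -1, -1/2)ᵀ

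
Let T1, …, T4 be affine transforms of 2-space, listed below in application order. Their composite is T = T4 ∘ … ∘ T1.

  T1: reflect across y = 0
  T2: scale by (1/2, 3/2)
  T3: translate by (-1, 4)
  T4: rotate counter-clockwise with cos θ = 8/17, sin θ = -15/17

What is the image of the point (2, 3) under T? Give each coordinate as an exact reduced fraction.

T1 reflect across y = 0: (2, 3) → (2, -3)
T2 scale by (1/2, 3/2): (2, -3) → (1, -9/2)
T3 translate by (-1, 4): (1, -9/2) → (0, -1/2)
T4 rotate counter-clockwise with cos θ = 8/17, sin θ = -15/17: (0, -1/2) → (-15/34, -4/17)

T(p) = (-15/34, -4/17)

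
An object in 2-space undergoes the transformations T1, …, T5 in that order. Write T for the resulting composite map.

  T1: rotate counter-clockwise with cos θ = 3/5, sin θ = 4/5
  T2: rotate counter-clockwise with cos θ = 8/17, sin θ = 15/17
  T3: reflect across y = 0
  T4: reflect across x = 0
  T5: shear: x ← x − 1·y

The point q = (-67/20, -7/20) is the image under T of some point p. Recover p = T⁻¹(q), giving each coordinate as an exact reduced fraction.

T1 = [3/5 -4/5 0; 4/5 3/5 0; 0 0 1]
T2·T1 = [-36/85 -77/85 0; 77/85 -36/85 0; 0 0 1]
T3·…·T1 = [-36/85 -77/85 0; -77/85 36/85 0; 0 0 1]
T4·…·T1 = [36/85 77/85 0; -77/85 36/85 0; 0 0 1]
T5·…·T1 = [113/85 41/85 0; -77/85 36/85 0; 0 0 1]
det M = 1; M⁻¹ = [36/85 -41/85 0; 77/85 113/85 0; 0 0 1]
M⁻¹ · (-67/20, -7/20)ᵀ = (-5/4, -7/2)ᵀ

p = (-5/4, -7/2)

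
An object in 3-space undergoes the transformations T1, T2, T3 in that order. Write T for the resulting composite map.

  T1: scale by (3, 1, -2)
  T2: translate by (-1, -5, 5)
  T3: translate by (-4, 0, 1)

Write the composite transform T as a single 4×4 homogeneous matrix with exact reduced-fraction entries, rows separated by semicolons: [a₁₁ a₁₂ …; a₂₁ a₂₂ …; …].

T1 = [3 0 0 0; 0 1 0 0; 0 0 -2 0; 0 0 0 1]
T2·T1 = [3 0 0 -1; 0 1 0 -5; 0 0 -2 5; 0 0 0 1]
T3·…·T1 = [3 0 0 -5; 0 1 0 -5; 0 0 -2 6; 0 0 0 1]

T = [3 0 0 -5; 0 1 0 -5; 0 0 -2 6; 0 0 0 1]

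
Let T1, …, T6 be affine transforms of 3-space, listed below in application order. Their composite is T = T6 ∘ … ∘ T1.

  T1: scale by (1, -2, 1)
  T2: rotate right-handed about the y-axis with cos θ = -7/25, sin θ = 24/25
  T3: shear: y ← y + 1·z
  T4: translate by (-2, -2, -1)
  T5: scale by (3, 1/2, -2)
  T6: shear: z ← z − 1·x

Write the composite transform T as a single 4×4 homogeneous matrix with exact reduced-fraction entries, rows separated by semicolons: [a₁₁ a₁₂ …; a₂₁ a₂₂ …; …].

T = [-21/25 0 72/25 -6; -12/25 -1 -7/50 -1; 69/25 0 -58/25 8; 0 0 0 1]

T1 = [1 0 0 0; 0 -2 0 0; 0 0 1 0; 0 0 0 1]
T2·T1 = [-7/25 0 24/25 0; 0 -2 0 0; -24/25 0 -7/25 0; 0 0 0 1]
T3·…·T1 = [-7/25 0 24/25 0; -24/25 -2 -7/25 0; -24/25 0 -7/25 0; 0 0 0 1]
T4·…·T1 = [-7/25 0 24/25 -2; -24/25 -2 -7/25 -2; -24/25 0 -7/25 -1; 0 0 0 1]
T5·…·T1 = [-21/25 0 72/25 -6; -12/25 -1 -7/50 -1; 48/25 0 14/25 2; 0 0 0 1]
T6·…·T1 = [-21/25 0 72/25 -6; -12/25 -1 -7/50 -1; 69/25 0 -58/25 8; 0 0 0 1]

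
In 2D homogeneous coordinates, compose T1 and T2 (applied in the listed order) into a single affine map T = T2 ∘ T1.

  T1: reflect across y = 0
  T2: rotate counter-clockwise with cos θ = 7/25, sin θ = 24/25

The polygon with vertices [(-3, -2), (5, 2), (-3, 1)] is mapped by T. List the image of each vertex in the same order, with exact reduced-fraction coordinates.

image vertices: (-69/25, -58/25), (83/25, 106/25), (3/25, -79/25)

T1 reflect across y = 0: (-3, -2) → (-3, 2); (5, 2) → (5, -2); (-3, 1) → (-3, -1)
T2 rotate counter-clockwise with cos θ = 7/25, sin θ = 24/25: (-3, 2) → (-69/25, -58/25); (5, -2) → (83/25, 106/25); (-3, -1) → (3/25, -79/25)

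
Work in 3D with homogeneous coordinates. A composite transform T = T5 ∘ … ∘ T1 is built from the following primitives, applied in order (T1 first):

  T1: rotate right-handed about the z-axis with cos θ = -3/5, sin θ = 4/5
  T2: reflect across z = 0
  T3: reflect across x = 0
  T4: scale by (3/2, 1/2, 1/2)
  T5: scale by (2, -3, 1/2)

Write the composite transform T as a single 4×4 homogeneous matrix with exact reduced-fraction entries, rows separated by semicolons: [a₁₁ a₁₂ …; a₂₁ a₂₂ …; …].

T1 = [-3/5 -4/5 0 0; 4/5 -3/5 0 0; 0 0 1 0; 0 0 0 1]
T2·T1 = [-3/5 -4/5 0 0; 4/5 -3/5 0 0; 0 0 -1 0; 0 0 0 1]
T3·…·T1 = [3/5 4/5 0 0; 4/5 -3/5 0 0; 0 0 -1 0; 0 0 0 1]
T4·…·T1 = [9/10 6/5 0 0; 2/5 -3/10 0 0; 0 0 -1/2 0; 0 0 0 1]
T5·…·T1 = [9/5 12/5 0 0; -6/5 9/10 0 0; 0 0 -1/4 0; 0 0 0 1]

T = [9/5 12/5 0 0; -6/5 9/10 0 0; 0 0 -1/4 0; 0 0 0 1]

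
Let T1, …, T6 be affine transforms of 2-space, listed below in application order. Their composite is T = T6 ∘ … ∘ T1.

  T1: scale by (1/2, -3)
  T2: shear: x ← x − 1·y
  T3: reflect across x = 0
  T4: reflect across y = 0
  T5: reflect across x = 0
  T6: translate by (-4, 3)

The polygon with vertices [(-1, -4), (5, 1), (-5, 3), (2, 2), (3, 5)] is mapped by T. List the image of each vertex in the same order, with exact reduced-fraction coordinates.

T1 scale by (1/2, -3): (-1, -4) → (-1/2, 12); (5, 1) → (5/2, -3); (-5, 3) → (-5/2, -9); (2, 2) → (1, -6); (3, 5) → (3/2, -15)
T2 shear: x ← x − 1·y: (-1/2, 12) → (-25/2, 12); (5/2, -3) → (11/2, -3); (-5/2, -9) → (13/2, -9); (1, -6) → (7, -6); (3/2, -15) → (33/2, -15)
T3 reflect across x = 0: (-25/2, 12) → (25/2, 12); (11/2, -3) → (-11/2, -3); (13/2, -9) → (-13/2, -9); (7, -6) → (-7, -6); (33/2, -15) → (-33/2, -15)
T4 reflect across y = 0: (25/2, 12) → (25/2, -12); (-11/2, -3) → (-11/2, 3); (-13/2, -9) → (-13/2, 9); (-7, -6) → (-7, 6); (-33/2, -15) → (-33/2, 15)
T5 reflect across x = 0: (25/2, -12) → (-25/2, -12); (-11/2, 3) → (11/2, 3); (-13/2, 9) → (13/2, 9); (-7, 6) → (7, 6); (-33/2, 15) → (33/2, 15)
T6 translate by (-4, 3): (-25/2, -12) → (-33/2, -9); (11/2, 3) → (3/2, 6); (13/2, 9) → (5/2, 12); (7, 6) → (3, 9); (33/2, 15) → (25/2, 18)

image vertices: (-33/2, -9), (3/2, 6), (5/2, 12), (3, 9), (25/2, 18)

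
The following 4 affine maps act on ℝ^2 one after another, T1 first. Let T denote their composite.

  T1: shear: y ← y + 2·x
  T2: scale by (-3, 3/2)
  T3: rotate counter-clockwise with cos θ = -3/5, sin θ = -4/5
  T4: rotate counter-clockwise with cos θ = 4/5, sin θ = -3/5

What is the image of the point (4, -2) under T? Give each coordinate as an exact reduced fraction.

T(p) = (351/25, -132/25)

T1 shear: y ← y + 2·x: (4, -2) → (4, 6)
T2 scale by (-3, 3/2): (4, 6) → (-12, 9)
T3 rotate counter-clockwise with cos θ = -3/5, sin θ = -4/5: (-12, 9) → (72/5, 21/5)
T4 rotate counter-clockwise with cos θ = 4/5, sin θ = -3/5: (72/5, 21/5) → (351/25, -132/25)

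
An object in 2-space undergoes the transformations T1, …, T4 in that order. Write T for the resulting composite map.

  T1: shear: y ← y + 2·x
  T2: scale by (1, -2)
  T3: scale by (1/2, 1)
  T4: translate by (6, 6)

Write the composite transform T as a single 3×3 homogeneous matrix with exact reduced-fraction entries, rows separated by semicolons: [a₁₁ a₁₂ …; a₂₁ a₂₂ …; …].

T = [1/2 0 6; -4 -2 6; 0 0 1]

T1 = [1 0 0; 2 1 0; 0 0 1]
T2·T1 = [1 0 0; -4 -2 0; 0 0 1]
T3·…·T1 = [1/2 0 0; -4 -2 0; 0 0 1]
T4·…·T1 = [1/2 0 6; -4 -2 6; 0 0 1]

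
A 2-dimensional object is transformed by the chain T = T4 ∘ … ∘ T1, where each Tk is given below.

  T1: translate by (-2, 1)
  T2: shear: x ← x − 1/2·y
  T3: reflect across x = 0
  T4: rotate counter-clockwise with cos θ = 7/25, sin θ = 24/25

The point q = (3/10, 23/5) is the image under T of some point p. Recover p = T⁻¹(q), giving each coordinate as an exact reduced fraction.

T1 = [1 0 -2; 0 1 1; 0 0 1]
T2·T1 = [1 -1/2 -5/2; 0 1 1; 0 0 1]
T3·…·T1 = [-1 1/2 5/2; 0 1 1; 0 0 1]
T4·…·T1 = [-7/25 -41/50 -13/50; -24/25 19/25 67/25; 0 0 1]
det M = -1; M⁻¹ = [-19/25 -41/50 2; -24/25 7/25 -1; 0 0 1]
M⁻¹ · (3/10, 23/5)ᵀ = (-2, 0)ᵀ

p = (-2, 0)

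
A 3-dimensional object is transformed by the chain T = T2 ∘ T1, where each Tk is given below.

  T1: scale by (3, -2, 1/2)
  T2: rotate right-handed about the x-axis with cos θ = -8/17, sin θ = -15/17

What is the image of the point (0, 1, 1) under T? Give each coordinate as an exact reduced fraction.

T(p) = (0, 47/34, 26/17)

T1 scale by (3, -2, 1/2): (0, 1, 1) → (0, -2, 1/2)
T2 rotate right-handed about the x-axis with cos θ = -8/17, sin θ = -15/17: (0, -2, 1/2) → (0, 47/34, 26/17)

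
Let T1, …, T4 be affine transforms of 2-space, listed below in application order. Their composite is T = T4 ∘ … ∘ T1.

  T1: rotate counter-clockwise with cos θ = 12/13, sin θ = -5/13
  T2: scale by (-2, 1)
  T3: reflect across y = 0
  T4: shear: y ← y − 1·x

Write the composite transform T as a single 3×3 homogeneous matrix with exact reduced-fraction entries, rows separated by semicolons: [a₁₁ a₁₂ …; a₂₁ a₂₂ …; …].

T = [-24/13 -10/13 0; 29/13 -2/13 0; 0 0 1]

T1 = [12/13 5/13 0; -5/13 12/13 0; 0 0 1]
T2·T1 = [-24/13 -10/13 0; -5/13 12/13 0; 0 0 1]
T3·…·T1 = [-24/13 -10/13 0; 5/13 -12/13 0; 0 0 1]
T4·…·T1 = [-24/13 -10/13 0; 29/13 -2/13 0; 0 0 1]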